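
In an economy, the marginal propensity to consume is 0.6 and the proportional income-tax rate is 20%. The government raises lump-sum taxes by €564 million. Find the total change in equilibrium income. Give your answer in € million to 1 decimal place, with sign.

−€650.8 million

A lump-sum tax change of +€564 million shifts disposable income by −€564 million; first-round consumption changes by −c × ΔT = −0.6 × (+€564 million) = −€338.4 million.
Expenditure multiplier = 1/(1 − c(1−t)) = 1/(1 − 0.6×0.8) = 1/0.52 ≈ 1.923.
The tax multiplier is −c × k ≈ −1.154, so ΔY = k × (−c·ΔT) = (−€338.4 million) / 0.52 ≈ −€650.8 million.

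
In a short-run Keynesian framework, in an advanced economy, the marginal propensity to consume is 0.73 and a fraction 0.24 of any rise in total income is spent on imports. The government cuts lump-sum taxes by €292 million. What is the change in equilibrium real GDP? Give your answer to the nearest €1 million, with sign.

+€418 million

A lump-sum tax change of −€292 million shifts disposable income by +€292 million; first-round consumption changes by −c × ΔT = −0.73 × (−€292 million) = +€213.16 million.
Expenditure multiplier = 1/(1 − c + m) = 1/(1 − 0.73 + 0.24) = 1/0.51 ≈ 1.961.
The tax multiplier is −c × k ≈ −1.431, so ΔY = k × (−c·ΔT) = (+€213.16 million) / 0.51 ≈ +€418 million.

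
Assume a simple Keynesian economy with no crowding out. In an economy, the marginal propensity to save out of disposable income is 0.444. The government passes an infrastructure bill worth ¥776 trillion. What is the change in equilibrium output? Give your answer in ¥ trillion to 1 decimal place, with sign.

MPC = 1 − MPS = 1 − 0.444 = 0.556.
Expenditure multiplier = 1/(1 − MPC) = 1/(1 − 0.556) = 1/0.444 ≈ 2.252.
ΔY = k × ΔG = (+¥776 trillion) / 0.444 ≈ +¥1,747.7 trillion.

+¥1,747.7 trillion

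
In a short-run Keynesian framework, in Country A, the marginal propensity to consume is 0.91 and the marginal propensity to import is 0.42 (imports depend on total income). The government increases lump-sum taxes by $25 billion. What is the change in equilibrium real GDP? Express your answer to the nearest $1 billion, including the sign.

−$45 billion

A lump-sum tax change of +$25 billion shifts disposable income by −$25 billion; first-round consumption changes by −c × ΔT = −0.91 × (+$25 billion) = −$22.75 billion.
Expenditure multiplier = 1/(1 − c + m) = 1/(1 − 0.91 + 0.42) = 1/0.51 ≈ 1.961.
The tax multiplier is −c × k ≈ −1.784, so ΔY = k × (−c·ΔT) = (−$22.75 billion) / 0.51 ≈ −$45 billion.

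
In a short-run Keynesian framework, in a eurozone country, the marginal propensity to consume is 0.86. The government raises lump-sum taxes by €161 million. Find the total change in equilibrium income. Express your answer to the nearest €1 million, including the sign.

−€989 million

A lump-sum tax change of +€161 million shifts disposable income by −€161 million; first-round consumption changes by −c × ΔT = −0.86 × (+€161 million) = −€138.46 million.
Expenditure multiplier = 1/(1 − MPC) = 1/(1 − 0.86) = 1/0.14 ≈ 7.143.
The tax multiplier is −c × k ≈ −6.143, so ΔY = k × (−c·ΔT) = (−€138.46 million) / 0.14 = −€989 million.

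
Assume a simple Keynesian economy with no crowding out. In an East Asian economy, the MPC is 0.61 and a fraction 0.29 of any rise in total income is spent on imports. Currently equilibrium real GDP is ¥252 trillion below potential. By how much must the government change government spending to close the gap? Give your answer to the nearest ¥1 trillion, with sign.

Spending multiplier = 1/(1 − c + m) = 1/(1 − 0.61 + 0.29) = 1/0.68 ≈ 1.471.
Need ΔY = +¥252 trillion, so ΔG = ΔY/k = (+¥252 trillion) × 0.68 ≈ +¥171 trillion.
The government should increase government spending by ¥171 trillion.

+¥171 trillion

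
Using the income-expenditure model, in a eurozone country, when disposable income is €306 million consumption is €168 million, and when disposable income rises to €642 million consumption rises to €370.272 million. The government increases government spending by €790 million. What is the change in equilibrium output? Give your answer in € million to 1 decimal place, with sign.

MPC = ΔC/ΔYd = (370.272 − 168)/(642 − 306) = 202.272/336 = 0.602.
Spending multiplier = 1/(1 − MPC) = 1/(1 − 0.602) = 1/0.398 ≈ 2.513.
ΔY = k × ΔG = (+€790 million) / 0.398 ≈ +€1,984.9 million.

+€1,984.9 million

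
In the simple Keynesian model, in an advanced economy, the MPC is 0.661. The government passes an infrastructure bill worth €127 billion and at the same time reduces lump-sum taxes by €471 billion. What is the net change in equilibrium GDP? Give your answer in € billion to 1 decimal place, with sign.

+€1,293.0 billion

Expenditure multiplier = 1/(1 − MPC) = 1/(1 − 0.661) = 1/0.339 ≈ 2.95.
ΔG contributes k·ΔG = (+€127 billion) / 0.339 ≈ +€374.6 billion.
ΔT of −€471 billion changes first-round spending by −c·ΔT = +€311.331 billion, contributing k·(−c·ΔT) = (+€311.331 billion) / 0.339 ≈ +€918.4 billion.
Net ΔY = k(ΔG − c·ΔT) = (+€438.331 billion) / 0.339 ≈ +€1,293 billion.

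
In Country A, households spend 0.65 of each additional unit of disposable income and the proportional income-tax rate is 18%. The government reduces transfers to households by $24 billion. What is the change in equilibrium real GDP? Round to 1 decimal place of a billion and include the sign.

−$33.4 billion

The transfer change shifts disposable income by −$24 billion, so first-round consumption changes by c·ΔTR = 0.65 × (−$24 billion) = −$15.6 billion.
Expenditure multiplier = 1/(1 − c(1−t)) = 1/(1 − 0.65×0.82) = 1/0.467 ≈ 2.141.
The transfer multiplier is c × k ≈ 1.392, so ΔY = k × (c·ΔTR) = (−$15.6 billion) / 0.467 ≈ −$33.4 billion.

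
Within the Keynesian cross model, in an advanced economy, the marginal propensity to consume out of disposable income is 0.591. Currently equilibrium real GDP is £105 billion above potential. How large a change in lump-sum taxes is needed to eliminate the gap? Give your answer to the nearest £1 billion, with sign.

Spending multiplier = 1/(1 − MPC) = 1/(1 − 0.591) = 1/0.409 ≈ 2.445.
Tax multiplier = −c·k = −0.591/0.409 ≈ −1.445. Need ΔY = −£105 billion, so ΔT = ΔY/(−c·k) = −(−£105 billion) × 0.409 / 0.591 ≈ +£73 billion.
The government should raise lump-sum taxes by £73 billion.

+£73 billion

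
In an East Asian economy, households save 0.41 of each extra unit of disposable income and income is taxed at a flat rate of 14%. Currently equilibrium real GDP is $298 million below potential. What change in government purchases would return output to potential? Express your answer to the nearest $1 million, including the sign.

MPC = 1 − MPS = 1 − 0.41 = 0.59.
Spending multiplier = 1/(1 − c(1−t)) = 1/(1 − 0.59×0.86) = 1/0.4926 ≈ 2.03.
Need ΔY = +$298 million, so ΔG = ΔY/k = (+$298 million) × 0.4926 ≈ +$147 million.
The government should increase government purchases by $147 million.

+$147 million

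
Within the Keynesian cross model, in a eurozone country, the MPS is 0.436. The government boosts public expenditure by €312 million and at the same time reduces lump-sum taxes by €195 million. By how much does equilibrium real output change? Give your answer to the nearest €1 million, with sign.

+€968 million

MPC = 1 − MPS = 1 − 0.436 = 0.564.
Expenditure multiplier = 1/(1 − MPC) = 1/(1 − 0.564) = 1/0.436 ≈ 2.294.
ΔG contributes k·ΔG = (+€312 million) / 0.436 ≈ +€715.6 million.
ΔT of −€195 million changes first-round spending by −c·ΔT = +€109.98 million, contributing k·(−c·ΔT) = (+€109.98 million) / 0.436 ≈ +€252.2 million.
Net ΔY = k(ΔG − c·ΔT) = (+€421.98 million) / 0.436 ≈ +€968 million.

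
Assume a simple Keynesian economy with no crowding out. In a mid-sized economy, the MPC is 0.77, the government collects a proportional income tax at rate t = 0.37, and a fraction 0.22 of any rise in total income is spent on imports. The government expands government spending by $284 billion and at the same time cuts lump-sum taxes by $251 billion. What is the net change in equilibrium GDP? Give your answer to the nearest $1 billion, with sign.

+$649 billion

Expenditure multiplier = 1/(1 − c(1−t) + m) = 1/(1 − 0.77×0.63 + 0.22) = 1/0.7349 ≈ 1.361.
ΔG contributes k·ΔG = (+$284 billion) / 0.7349 ≈ +$386.4 billion.
ΔT of −$251 billion changes first-round spending by −c·ΔT = +$193.27 billion, contributing k·(−c·ΔT) = (+$193.27 billion) / 0.7349 ≈ +$263 billion.
Net ΔY = k(ΔG − c·ΔT) = (+$477.27 billion) / 0.7349 ≈ +$649 billion.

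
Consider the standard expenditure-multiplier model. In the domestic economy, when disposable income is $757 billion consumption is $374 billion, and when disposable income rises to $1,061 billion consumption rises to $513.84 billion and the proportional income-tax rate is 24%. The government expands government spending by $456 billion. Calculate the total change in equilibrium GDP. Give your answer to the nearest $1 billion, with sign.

+$701 billion

MPC = ΔC/ΔYd = (513.84 − 374)/(1,061 − 757) = 139.84/304 = 0.46.
Government-spending multiplier = 1/(1 − c(1−t)) = 1/(1 − 0.46×0.76) = 1/0.6504 ≈ 1.538.
ΔY = k × ΔG = (+$456 billion) / 0.6504 ≈ +$701 billion.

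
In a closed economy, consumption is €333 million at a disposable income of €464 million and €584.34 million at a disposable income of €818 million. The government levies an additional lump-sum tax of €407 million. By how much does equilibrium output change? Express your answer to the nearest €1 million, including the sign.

MPC = ΔC/ΔYd = (584.34 − 333)/(818 − 464) = 251.34/354 = 0.71.
A lump-sum tax change of +€407 million shifts disposable income by −€407 million; first-round consumption changes by −c × ΔT = −0.71 × (+€407 million) = −€288.97 million.
Expenditure multiplier = 1/(1 − MPC) = 1/(1 − 0.71) = 1/0.29 ≈ 3.448.
The tax multiplier is −c × k ≈ −2.448, so ΔY = k × (−c·ΔT) = (−€288.97 million) / 0.29 ≈ −€996 million.

−€996 million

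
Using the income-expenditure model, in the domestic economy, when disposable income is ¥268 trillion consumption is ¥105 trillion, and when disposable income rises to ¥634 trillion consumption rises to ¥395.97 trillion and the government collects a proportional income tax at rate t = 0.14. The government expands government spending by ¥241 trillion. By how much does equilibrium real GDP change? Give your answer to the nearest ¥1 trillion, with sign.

MPC = ΔC/ΔYd = (395.97 − 105)/(634 − 268) = 290.97/366 = 0.795.
Expenditure multiplier = 1/(1 − c(1−t)) = 1/(1 − 0.795×0.86) = 1/0.3163 ≈ 3.162.
ΔY = k × ΔG = (+¥241 trillion) / 0.3163 ≈ +¥762 trillion.

+¥762 trillion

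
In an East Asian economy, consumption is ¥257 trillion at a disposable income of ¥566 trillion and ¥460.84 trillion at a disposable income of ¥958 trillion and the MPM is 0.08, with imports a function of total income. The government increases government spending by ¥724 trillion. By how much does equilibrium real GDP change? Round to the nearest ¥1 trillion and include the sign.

+¥1,293 trillion

MPC = ΔC/ΔYd = (460.84 − 257)/(958 − 566) = 203.84/392 = 0.52.
Expenditure multiplier = 1/(1 − c + m) = 1/(1 − 0.52 + 0.08) = 1/0.56 ≈ 1.786.
ΔY = k × ΔG = (+¥724 trillion) / 0.56 ≈ +¥1,293 trillion.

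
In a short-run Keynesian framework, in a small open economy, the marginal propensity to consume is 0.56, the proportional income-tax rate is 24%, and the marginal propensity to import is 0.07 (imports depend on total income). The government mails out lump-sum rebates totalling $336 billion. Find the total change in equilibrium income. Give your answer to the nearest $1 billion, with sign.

+$292 billion

A lump-sum tax change of −$336 billion shifts disposable income by +$336 billion; first-round consumption changes by −c × ΔT = −0.56 × (−$336 billion) = +$188.16 billion.
Expenditure multiplier = 1/(1 − c(1−t) + m) = 1/(1 − 0.56×0.76 + 0.07) = 1/0.6444 ≈ 1.552.
The tax multiplier is −c × k ≈ −0.869, so ΔY = k × (−c·ΔT) = (+$188.16 billion) / 0.6444 ≈ +$292 billion.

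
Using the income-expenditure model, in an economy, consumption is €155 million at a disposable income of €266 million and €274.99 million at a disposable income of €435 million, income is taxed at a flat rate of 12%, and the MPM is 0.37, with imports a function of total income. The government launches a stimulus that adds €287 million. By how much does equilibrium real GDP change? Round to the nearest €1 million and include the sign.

MPC = ΔC/ΔYd = (274.99 − 155)/(435 − 266) = 119.99/169 = 0.71.
Government-spending multiplier = 1/(1 − c(1−t) + m) = 1/(1 − 0.71×0.88 + 0.37) = 1/0.7452 ≈ 1.342.
ΔY = k × ΔG = (+€287 million) / 0.7452 ≈ +€385 million.

+€385 million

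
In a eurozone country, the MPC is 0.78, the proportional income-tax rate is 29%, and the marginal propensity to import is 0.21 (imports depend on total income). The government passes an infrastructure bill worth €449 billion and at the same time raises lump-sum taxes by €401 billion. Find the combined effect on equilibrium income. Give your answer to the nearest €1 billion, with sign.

Expenditure multiplier = 1/(1 − c(1−t) + m) = 1/(1 − 0.78×0.71 + 0.21) = 1/0.6562 ≈ 1.524.
ΔG contributes k·ΔG = (+€449 billion) / 0.6562 ≈ +€684.2 billion.
ΔT of +€401 billion changes first-round spending by −c·ΔT = −€312.78 billion, contributing k·(−c·ΔT) = (−€312.78 billion) / 0.6562 ≈ −€476.7 billion.
Net ΔY = k(ΔG − c·ΔT) = (+€136.22 billion) / 0.6562 ≈ +€208 billion.

+€208 billion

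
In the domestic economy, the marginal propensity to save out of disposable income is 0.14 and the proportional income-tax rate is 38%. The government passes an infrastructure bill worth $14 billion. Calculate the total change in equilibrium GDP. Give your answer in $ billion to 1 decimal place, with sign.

+$30.0 billion

MPC = 1 − MPS = 1 − 0.14 = 0.86.
Government-spending multiplier = 1/(1 − c(1−t)) = 1/(1 − 0.86×0.62) = 1/0.4668 ≈ 2.142.
ΔY = k × ΔG = (+$14 billion) / 0.4668 ≈ +$30 billion.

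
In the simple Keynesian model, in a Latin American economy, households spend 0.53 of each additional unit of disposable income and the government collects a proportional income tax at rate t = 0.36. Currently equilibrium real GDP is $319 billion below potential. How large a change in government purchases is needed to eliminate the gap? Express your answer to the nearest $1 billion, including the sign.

+$211 billion

Spending multiplier = 1/(1 − c(1−t)) = 1/(1 − 0.53×0.64) = 1/0.6608 ≈ 1.513.
Need ΔY = +$319 billion, so ΔG = ΔY/k = (+$319 billion) × 0.6608 ≈ +$211 billion.
The government should increase government purchases by $211 billion.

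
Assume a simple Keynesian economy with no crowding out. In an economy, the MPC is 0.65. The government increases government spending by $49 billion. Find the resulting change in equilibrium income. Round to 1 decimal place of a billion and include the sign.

Spending multiplier = 1/(1 − MPC) = 1/(1 − 0.65) = 1/0.35 ≈ 2.857.
ΔY = k × ΔG = (+$49 billion) / 0.35 = +$140 billion.

+$140.0 billion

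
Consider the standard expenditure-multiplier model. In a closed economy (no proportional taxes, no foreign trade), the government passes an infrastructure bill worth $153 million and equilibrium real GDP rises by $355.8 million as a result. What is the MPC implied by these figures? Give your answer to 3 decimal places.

Implied spending multiplier k = ΔY/ΔG = 355.8/153 ≈ 2.3255.
Since k = 1/(1 − MPC), MPC = 1 − 1/k = 1 − ΔG/ΔY = 1 − 153/355.8 ≈ 0.570.

0.570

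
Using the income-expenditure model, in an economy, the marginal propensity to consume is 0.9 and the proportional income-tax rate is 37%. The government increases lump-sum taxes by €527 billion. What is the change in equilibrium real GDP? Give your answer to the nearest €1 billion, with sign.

−€1,095 billion

A lump-sum tax change of +€527 billion shifts disposable income by −€527 billion; first-round consumption changes by −c × ΔT = −0.9 × (+€527 billion) = −€474.3 billion.
Expenditure multiplier = 1/(1 − c(1−t)) = 1/(1 − 0.9×0.63) = 1/0.433 ≈ 2.309.
The tax multiplier is −c × k ≈ −2.079, so ΔY = k × (−c·ΔT) = (−€474.3 billion) / 0.433 ≈ −€1,095 billion.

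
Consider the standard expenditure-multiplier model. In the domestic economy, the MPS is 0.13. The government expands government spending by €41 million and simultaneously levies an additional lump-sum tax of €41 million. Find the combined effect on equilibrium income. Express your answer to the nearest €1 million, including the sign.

+€41 million

MPC = 1 − MPS = 1 − 0.13 = 0.87.
Expenditure multiplier = 1/(1 − MPC) = 1/(1 − 0.87) = 1/0.13 ≈ 7.692.
ΔG contributes k·ΔG = (+€41 million) / 0.13 ≈ +€315.4 million.
ΔT of +€41 million changes first-round spending by −c·ΔT = −€35.67 million, contributing k·(−c·ΔT) = (−€35.67 million) / 0.13 ≈ −€274.4 million.
With ΔG = ΔT and no other leakages, the balanced-budget multiplier is 1, so ΔY = ΔG = +€41 million.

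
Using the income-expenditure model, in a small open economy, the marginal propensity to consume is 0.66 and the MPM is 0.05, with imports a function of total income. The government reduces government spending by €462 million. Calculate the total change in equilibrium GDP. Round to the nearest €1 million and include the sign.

Spending multiplier = 1/(1 − c + m) = 1/(1 − 0.66 + 0.05) = 1/0.39 ≈ 2.564.
ΔY = k × ΔG = (−€462 million) / 0.39 ≈ −€1,185 million.

−€1,185 million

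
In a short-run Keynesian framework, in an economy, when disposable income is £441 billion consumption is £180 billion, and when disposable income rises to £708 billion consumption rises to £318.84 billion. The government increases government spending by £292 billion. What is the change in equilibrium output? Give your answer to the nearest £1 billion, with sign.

MPC = ΔC/ΔYd = (318.84 − 180)/(708 − 441) = 138.84/267 = 0.52.
Government-spending multiplier = 1/(1 − MPC) = 1/(1 − 0.52) = 1/0.48 ≈ 2.083.
ΔY = k × ΔG = (+£292 billion) / 0.48 ≈ +£608 billion.

+£608 billion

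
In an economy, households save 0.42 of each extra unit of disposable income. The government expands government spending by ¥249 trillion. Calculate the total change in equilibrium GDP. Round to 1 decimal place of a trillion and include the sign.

MPC = 1 − MPS = 1 − 0.42 = 0.58.
Expenditure multiplier = 1/(1 − MPC) = 1/(1 − 0.58) = 1/0.42 ≈ 2.381.
ΔY = k × ΔG = (+¥249 trillion) / 0.42 ≈ +¥592.9 trillion.

+¥592.9 trillion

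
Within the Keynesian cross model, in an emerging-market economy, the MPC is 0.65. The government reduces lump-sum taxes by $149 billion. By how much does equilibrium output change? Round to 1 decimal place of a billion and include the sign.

+$276.7 billion

A lump-sum tax change of −$149 billion shifts disposable income by +$149 billion; first-round consumption changes by −c × ΔT = −0.65 × (−$149 billion) = +$96.85 billion.
Expenditure multiplier = 1/(1 − MPC) = 1/(1 − 0.65) = 1/0.35 ≈ 2.857.
The tax multiplier is −c × k ≈ −1.857, so ΔY = k × (−c·ΔT) = (+$96.85 billion) / 0.35 ≈ +$276.7 billion.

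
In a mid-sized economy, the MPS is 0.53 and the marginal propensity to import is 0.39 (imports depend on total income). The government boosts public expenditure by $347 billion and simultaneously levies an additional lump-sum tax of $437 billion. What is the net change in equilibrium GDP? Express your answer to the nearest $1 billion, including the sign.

MPC = 1 − MPS = 1 − 0.53 = 0.47.
Expenditure multiplier = 1/(1 − c + m) = 1/(1 − 0.47 + 0.39) = 1/0.92 ≈ 1.087.
ΔG contributes k·ΔG = (+$347 billion) / 0.92 ≈ +$377.2 billion.
ΔT of +$437 billion changes first-round spending by −c·ΔT = −$205.39 billion, contributing k·(−c·ΔT) = (−$205.39 billion) / 0.92 ≈ −$223.3 billion.
Net ΔY = k(ΔG − c·ΔT) = (+$141.61 billion) / 0.92 ≈ +$154 billion.

+$154 billion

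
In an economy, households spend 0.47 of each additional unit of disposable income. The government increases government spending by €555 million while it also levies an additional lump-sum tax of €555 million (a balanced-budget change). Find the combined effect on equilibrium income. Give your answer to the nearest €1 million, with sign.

+€555 million

Expenditure multiplier = 1/(1 − MPC) = 1/(1 − 0.47) = 1/0.53 ≈ 1.887.
ΔG contributes k·ΔG = (+€555 million) / 0.53 ≈ +€1,047.2 million.
ΔT of +€555 million changes first-round spending by −c·ΔT = −€260.85 million, contributing k·(−c·ΔT) = (−€260.85 million) / 0.53 ≈ −€492.2 million.
With ΔG = ΔT and no other leakages, the balanced-budget multiplier is 1, so ΔY = ΔG = +€555 million.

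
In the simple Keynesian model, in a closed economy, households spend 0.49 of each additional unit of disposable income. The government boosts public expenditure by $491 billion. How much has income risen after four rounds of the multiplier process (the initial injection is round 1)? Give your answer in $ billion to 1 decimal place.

Round 1 adds ΔG = $491 billion; each later round is MPC = 0.49 times the previous.
After 4 rounds: 491 + 240.59 + 117.8891 + 57.765659 = ΔG·(1 − c^4)/(1 − c) = 491 × (1 − 0.05764801)/0.51 ≈ $907.2 billion.

$907.2 billion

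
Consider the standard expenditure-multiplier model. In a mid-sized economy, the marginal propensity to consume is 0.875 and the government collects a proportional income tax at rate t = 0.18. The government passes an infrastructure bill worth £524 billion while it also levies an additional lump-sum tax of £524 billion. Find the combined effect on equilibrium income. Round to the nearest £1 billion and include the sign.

Expenditure multiplier = 1/(1 − c(1−t)) = 1/(1 − 0.875×0.82) = 1/0.2825 ≈ 3.54.
ΔG contributes k·ΔG = (+£524 billion) / 0.2825 ≈ +£1,854.9 billion.
ΔT of +£524 billion changes first-round spending by −c·ΔT = −£458.5 billion, contributing k·(−c·ΔT) = (−£458.5 billion) / 0.2825 ≈ −£1,623 billion.
Net ΔY = k(ΔG − c·ΔT) = (+£65.5 billion) / 0.2825 ≈ +£232 billion.

+£232 billion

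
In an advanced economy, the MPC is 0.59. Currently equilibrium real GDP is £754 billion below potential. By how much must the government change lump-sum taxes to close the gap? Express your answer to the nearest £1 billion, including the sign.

−£524 billion

Spending multiplier = 1/(1 − MPC) = 1/(1 − 0.59) = 1/0.41 ≈ 2.439.
Tax multiplier = −c·k = −0.59/0.41 ≈ −1.439. Need ΔY = +£754 billion, so ΔT = ΔY/(−c·k) = −(+£754 billion) × 0.41 / 0.59 ≈ −£524 billion.
The government should cut lump-sum taxes by £524 billion.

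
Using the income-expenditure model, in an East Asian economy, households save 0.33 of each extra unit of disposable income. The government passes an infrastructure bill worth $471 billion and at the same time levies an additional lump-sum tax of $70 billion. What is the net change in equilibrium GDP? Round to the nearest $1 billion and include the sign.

MPC = 1 − MPS = 1 − 0.33 = 0.67.
Expenditure multiplier = 1/(1 − MPC) = 1/(1 − 0.67) = 1/0.33 ≈ 3.03.
ΔG contributes k·ΔG = (+$471 billion) / 0.33 ≈ +$1,427.3 billion.
ΔT of +$70 billion changes first-round spending by −c·ΔT = −$46.9 billion, contributing k·(−c·ΔT) = (−$46.9 billion) / 0.33 ≈ −$142.1 billion.
Net ΔY = k(ΔG − c·ΔT) = (+$424.1 billion) / 0.33 ≈ +$1,285 billion.

+$1,285 billion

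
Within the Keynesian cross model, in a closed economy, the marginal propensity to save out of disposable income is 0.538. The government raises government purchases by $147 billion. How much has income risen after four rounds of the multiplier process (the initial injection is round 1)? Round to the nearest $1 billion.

MPC = 1 − MPS = 1 − 0.538 = 0.462.
Round 1 adds ΔG = $147 billion; each later round is MPC = 0.462 times the previous.
After 4 rounds: 147 + 67.914 + 31.376268 + 14.495835816 = ΔG·(1 − c^4)/(1 − c) = 147 × (1 − 0.045558341136)/0.538 ≈ $261 billion.

$261 billion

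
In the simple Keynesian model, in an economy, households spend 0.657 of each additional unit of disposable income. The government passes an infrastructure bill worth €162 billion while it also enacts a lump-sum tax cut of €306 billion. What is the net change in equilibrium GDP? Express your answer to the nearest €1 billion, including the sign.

+€1,058 billion

Expenditure multiplier = 1/(1 − MPC) = 1/(1 − 0.657) = 1/0.343 ≈ 2.915.
ΔG contributes k·ΔG = (+€162 billion) / 0.343 ≈ +€472.3 billion.
ΔT of −€306 billion changes first-round spending by −c·ΔT = +€201.042 billion, contributing k·(−c·ΔT) = (+€201.042 billion) / 0.343 ≈ +€586.1 billion.
Net ΔY = k(ΔG − c·ΔT) = (+€363.042 billion) / 0.343 ≈ +€1,058 billion.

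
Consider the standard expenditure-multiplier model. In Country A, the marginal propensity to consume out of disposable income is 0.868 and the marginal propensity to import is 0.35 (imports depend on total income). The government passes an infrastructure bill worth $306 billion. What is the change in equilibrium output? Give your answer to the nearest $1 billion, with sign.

+$635 billion

Spending multiplier = 1/(1 − c + m) = 1/(1 − 0.868 + 0.35) = 1/0.482 ≈ 2.075.
ΔY = k × ΔG = (+$306 billion) / 0.482 ≈ +$635 billion.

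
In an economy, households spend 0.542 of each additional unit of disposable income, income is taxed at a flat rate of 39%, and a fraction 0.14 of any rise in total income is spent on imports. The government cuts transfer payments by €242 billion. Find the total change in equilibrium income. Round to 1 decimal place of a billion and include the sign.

The transfer change shifts disposable income by −€242 billion, so first-round consumption changes by c·ΔTR = 0.542 × (−€242 billion) = −€131.164 billion.
Expenditure multiplier = 1/(1 − c(1−t) + m) = 1/(1 − 0.542×0.61 + 0.14) = 1/0.80938 ≈ 1.236.
The transfer multiplier is c × k ≈ 0.67, so ΔY = k × (c·ΔTR) = (−€131.164 billion) / 0.80938 ≈ −€162.1 billion.

−€162.1 billion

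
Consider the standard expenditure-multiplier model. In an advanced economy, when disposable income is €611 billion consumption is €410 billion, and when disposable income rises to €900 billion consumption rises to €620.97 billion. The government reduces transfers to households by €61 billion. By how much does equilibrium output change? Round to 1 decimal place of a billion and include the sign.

MPC = ΔC/ΔYd = (620.97 − 410)/(900 − 611) = 210.97/289 = 0.73.
The transfer change shifts disposable income by −€61 billion, so first-round consumption changes by c·ΔTR = 0.73 × (−€61 billion) = −€44.53 billion.
Expenditure multiplier = 1/(1 − MPC) = 1/(1 − 0.73) = 1/0.27 ≈ 3.704.
The transfer multiplier is c × k ≈ 2.704, so ΔY = k × (c·ΔTR) = (−€44.53 billion) / 0.27 ≈ −€164.9 billion.

−€164.9 billion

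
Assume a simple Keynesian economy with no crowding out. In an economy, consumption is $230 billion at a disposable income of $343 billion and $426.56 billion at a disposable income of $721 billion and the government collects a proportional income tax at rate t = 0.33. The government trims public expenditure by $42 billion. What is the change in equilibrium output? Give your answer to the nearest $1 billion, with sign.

MPC = ΔC/ΔYd = (426.56 − 230)/(721 − 343) = 196.56/378 = 0.52.
Expenditure multiplier = 1/(1 − c(1−t)) = 1/(1 − 0.52×0.67) = 1/0.6516 ≈ 1.535.
ΔY = k × ΔG = (−$42 billion) / 0.6516 ≈ −$64 billion.

−$64 billion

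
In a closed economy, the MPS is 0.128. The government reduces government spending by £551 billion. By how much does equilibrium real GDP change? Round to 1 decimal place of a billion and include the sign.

MPC = 1 − MPS = 1 − 0.128 = 0.872.
Expenditure multiplier = 1/(1 − MPC) = 1/(1 − 0.872) = 1/0.128 ≈ 7.813.
ΔY = k × ΔG = (−£551 billion) / 0.128 ≈ −£4,304.7 billion.

−£4,304.7 billion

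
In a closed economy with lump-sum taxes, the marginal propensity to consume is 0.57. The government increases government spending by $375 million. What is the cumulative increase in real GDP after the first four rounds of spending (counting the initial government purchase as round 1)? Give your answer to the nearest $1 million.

Round 1 adds ΔG = $375 million; each later round is MPC = 0.57 times the previous.
After 4 rounds: 375 + 213.75 + 121.8375 + 69.447375 = ΔG·(1 − c^4)/(1 − c) = 375 × (1 − 0.10556001)/0.43 ≈ $780 million.

$780 million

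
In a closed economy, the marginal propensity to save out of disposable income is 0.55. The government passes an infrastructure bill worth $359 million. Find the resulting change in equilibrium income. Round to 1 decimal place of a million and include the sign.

MPC = 1 − MPS = 1 − 0.55 = 0.45.
Spending multiplier = 1/(1 − MPC) = 1/(1 − 0.45) = 1/0.55 ≈ 1.818.
ΔY = k × ΔG = (+$359 million) / 0.55 ≈ +$652.7 million.

+$652.7 million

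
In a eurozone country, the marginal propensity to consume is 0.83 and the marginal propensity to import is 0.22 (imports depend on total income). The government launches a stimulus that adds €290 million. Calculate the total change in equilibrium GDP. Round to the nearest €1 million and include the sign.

+€744 million

Expenditure multiplier = 1/(1 − c + m) = 1/(1 − 0.83 + 0.22) = 1/0.39 ≈ 2.564.
ΔY = k × ΔG = (+€290 million) / 0.39 ≈ +€744 million.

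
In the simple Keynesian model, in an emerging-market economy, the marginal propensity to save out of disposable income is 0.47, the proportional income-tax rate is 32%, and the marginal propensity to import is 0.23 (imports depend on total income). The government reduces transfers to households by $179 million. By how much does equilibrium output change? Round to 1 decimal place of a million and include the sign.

−$109.1 million

MPC = 1 − MPS = 1 − 0.47 = 0.53.
The transfer change shifts disposable income by −$179 million, so first-round consumption changes by c·ΔTR = 0.53 × (−$179 million) = −$94.87 million.
Expenditure multiplier = 1/(1 − c(1−t) + m) = 1/(1 − 0.53×0.68 + 0.23) = 1/0.8696 ≈ 1.15.
The transfer multiplier is c × k ≈ 0.609, so ΔY = k × (c·ΔTR) = (−$94.87 million) / 0.8696 ≈ −$109.1 million.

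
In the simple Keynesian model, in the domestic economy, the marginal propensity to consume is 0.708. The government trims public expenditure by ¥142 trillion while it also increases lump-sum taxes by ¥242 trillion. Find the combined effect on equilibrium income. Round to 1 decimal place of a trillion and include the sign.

Expenditure multiplier = 1/(1 − MPC) = 1/(1 − 0.708) = 1/0.292 ≈ 3.425.
ΔG contributes k·ΔG = (−¥142 trillion) / 0.292 ≈ −¥486.3 trillion.
ΔT of +¥242 trillion changes first-round spending by −c·ΔT = −¥171.336 trillion, contributing k·(−c·ΔT) = (−¥171.336 trillion) / 0.292 ≈ −¥586.8 trillion.
Net ΔY = k(ΔG − c·ΔT) = (−¥313.336 trillion) / 0.292 ≈ −¥1,073.1 trillion.

−¥1,073.1 trillion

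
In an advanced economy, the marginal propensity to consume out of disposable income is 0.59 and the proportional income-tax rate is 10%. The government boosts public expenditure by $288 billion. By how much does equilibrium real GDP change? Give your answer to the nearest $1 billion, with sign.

+$614 billion

Spending multiplier = 1/(1 − c(1−t)) = 1/(1 − 0.59×0.9) = 1/0.469 ≈ 2.132.
ΔY = k × ΔG = (+$288 billion) / 0.469 ≈ +$614 billion.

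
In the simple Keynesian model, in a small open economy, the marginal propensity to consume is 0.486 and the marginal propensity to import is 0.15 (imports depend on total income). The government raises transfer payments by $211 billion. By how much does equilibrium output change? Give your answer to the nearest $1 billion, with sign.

+$154 billion

The transfer change shifts disposable income by +$211 billion, so first-round consumption changes by c·ΔTR = 0.486 × (+$211 billion) = +$102.546 billion.
Expenditure multiplier = 1/(1 − c + m) = 1/(1 − 0.486 + 0.15) = 1/0.664 ≈ 1.506.
The transfer multiplier is c × k ≈ 0.732, so ΔY = k × (c·ΔTR) = (+$102.546 billion) / 0.664 ≈ +$154 billion.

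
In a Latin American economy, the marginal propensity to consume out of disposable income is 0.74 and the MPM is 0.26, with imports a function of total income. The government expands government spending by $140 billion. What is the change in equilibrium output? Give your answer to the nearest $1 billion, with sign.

Expenditure multiplier = 1/(1 − c + m) = 1/(1 − 0.74 + 0.26) = 1/0.52 ≈ 1.923.
ΔY = k × ΔG = (+$140 billion) / 0.52 ≈ +$269 billion.

+$269 billion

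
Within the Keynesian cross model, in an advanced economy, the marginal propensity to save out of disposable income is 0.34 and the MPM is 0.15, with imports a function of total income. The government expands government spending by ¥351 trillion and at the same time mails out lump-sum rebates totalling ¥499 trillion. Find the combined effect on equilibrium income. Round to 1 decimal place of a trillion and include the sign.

MPC = 1 − MPS = 1 − 0.34 = 0.66.
Expenditure multiplier = 1/(1 − c + m) = 1/(1 − 0.66 + 0.15) = 1/0.49 ≈ 2.041.
ΔG contributes k·ΔG = (+¥351 trillion) / 0.49 ≈ +¥716.3 trillion.
ΔT of −¥499 trillion changes first-round spending by −c·ΔT = +¥329.34 trillion, contributing k·(−c·ΔT) = (+¥329.34 trillion) / 0.49 ≈ +¥672.1 trillion.
Net ΔY = k(ΔG − c·ΔT) = (+¥680.34 trillion) / 0.49 ≈ +¥1,388.4 trillion.

+¥1,388.4 trillion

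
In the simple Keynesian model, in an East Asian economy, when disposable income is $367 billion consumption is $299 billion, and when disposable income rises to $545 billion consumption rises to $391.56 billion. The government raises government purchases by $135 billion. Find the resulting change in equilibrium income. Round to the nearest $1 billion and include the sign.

MPC = ΔC/ΔYd = (391.56 − 299)/(545 − 367) = 92.56/178 = 0.52.
Expenditure multiplier = 1/(1 − MPC) = 1/(1 − 0.52) = 1/0.48 ≈ 2.083.
ΔY = k × ΔG = (+$135 billion) / 0.48 ≈ +$281 billion.

+$281 billion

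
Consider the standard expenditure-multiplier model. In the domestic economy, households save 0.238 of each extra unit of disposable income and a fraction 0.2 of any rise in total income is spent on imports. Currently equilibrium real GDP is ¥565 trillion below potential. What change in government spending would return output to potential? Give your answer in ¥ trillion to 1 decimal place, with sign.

MPC = 1 − MPS = 1 − 0.238 = 0.762.
Spending multiplier = 1/(1 − c + m) = 1/(1 − 0.762 + 0.2) = 1/0.438 ≈ 2.283.
Need ΔY = +¥565 trillion, so ΔG = ΔY/k = (+¥565 trillion) × 0.438 ≈ +¥247.5 trillion.
The government should increase government spending by ¥247.5 trillion.

+¥247.5 trillion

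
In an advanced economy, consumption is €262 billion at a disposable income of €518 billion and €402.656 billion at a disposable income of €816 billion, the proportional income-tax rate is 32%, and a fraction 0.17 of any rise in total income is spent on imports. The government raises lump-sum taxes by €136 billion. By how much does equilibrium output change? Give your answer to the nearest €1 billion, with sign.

MPC = ΔC/ΔYd = (402.656 − 262)/(816 − 518) = 140.656/298 = 0.472.
A lump-sum tax change of +€136 billion shifts disposable income by −€136 billion; first-round consumption changes by −c × ΔT = −0.472 × (+€136 billion) = −€64.192 billion.
Expenditure multiplier = 1/(1 − c(1−t) + m) = 1/(1 − 0.472×0.68 + 0.17) = 1/0.84904 ≈ 1.178.
The tax multiplier is −c × k ≈ −0.556, so ΔY = k × (−c·ΔT) = (−€64.192 billion) / 0.84904 ≈ −€76 billion.

−€76 billion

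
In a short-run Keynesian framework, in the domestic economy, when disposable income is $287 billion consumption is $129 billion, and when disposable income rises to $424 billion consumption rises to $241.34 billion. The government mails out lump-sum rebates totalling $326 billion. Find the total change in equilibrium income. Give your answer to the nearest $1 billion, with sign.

+$1,485 billion

MPC = ΔC/ΔYd = (241.34 − 129)/(424 − 287) = 112.34/137 = 0.82.
A lump-sum tax change of −$326 billion shifts disposable income by +$326 billion; first-round consumption changes by −c × ΔT = −0.82 × (−$326 billion) = +$267.32 billion.
Expenditure multiplier = 1/(1 − MPC) = 1/(1 − 0.82) = 1/0.18 ≈ 5.556.
The tax multiplier is −c × k ≈ −4.556, so ΔY = k × (−c·ΔT) = (+$267.32 billion) / 0.18 ≈ +$1,485 billion.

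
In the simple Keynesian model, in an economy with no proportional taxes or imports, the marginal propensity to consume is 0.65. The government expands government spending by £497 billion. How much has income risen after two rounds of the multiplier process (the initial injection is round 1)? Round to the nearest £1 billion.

£820 billion

Round 1 adds ΔG = £497 billion; each later round is MPC = 0.65 times the previous.
After 2 rounds: 497 + 323.05 = ΔG·(1 − c^2)/(1 − c) = 497 × (1 − 0.4225)/0.35 ≈ £820 billion.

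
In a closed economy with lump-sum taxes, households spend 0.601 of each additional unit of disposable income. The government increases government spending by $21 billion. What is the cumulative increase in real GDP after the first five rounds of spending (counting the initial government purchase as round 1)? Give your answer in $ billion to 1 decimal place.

$48.5 billion

Round 1 adds ΔG = $21 billion; each later round is MPC = 0.601 times the previous.
After 5 rounds: 21 + 12.621 + 7.585221 + 4.558717821 + 2.739789410421 = ΔG·(1 − c^5)/(1 − c) = 21 × (1 − 0.078410163603001)/0.399 ≈ $48.5 billion.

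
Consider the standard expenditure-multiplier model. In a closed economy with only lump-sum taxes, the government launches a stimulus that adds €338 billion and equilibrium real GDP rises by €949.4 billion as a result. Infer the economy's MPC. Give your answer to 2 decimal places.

Implied spending multiplier k = ΔY/ΔG = 949.4/338 ≈ 2.8089.
Since k = 1/(1 − MPC), MPC = 1 − 1/k = 1 − ΔG/ΔY = 1 − 338/949.4 ≈ 0.64.

0.64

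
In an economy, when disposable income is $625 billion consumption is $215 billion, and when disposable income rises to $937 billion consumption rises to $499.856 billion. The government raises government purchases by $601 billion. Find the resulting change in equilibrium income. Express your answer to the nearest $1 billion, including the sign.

MPC = ΔC/ΔYd = (499.856 − 215)/(937 − 625) = 284.856/312 = 0.913.
Expenditure multiplier = 1/(1 − MPC) = 1/(1 − 0.913) = 1/0.087 ≈ 11.494.
ΔY = k × ΔG = (+$601 billion) / 0.087 ≈ +$6,908 billion.

+$6,908 billion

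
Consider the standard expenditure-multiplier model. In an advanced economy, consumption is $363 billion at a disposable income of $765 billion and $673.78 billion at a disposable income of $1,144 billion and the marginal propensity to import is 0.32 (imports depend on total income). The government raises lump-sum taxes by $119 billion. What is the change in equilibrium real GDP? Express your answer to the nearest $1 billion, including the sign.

−$195 billion

MPC = ΔC/ΔYd = (673.78 − 363)/(1,144 − 765) = 310.78/379 = 0.82.
A lump-sum tax change of +$119 billion shifts disposable income by −$119 billion; first-round consumption changes by −c × ΔT = −0.82 × (+$119 billion) = −$97.58 billion.
Expenditure multiplier = 1/(1 − c + m) = 1/(1 − 0.82 + 0.32) = 1/0.5 = 2.
The tax multiplier is −c × k = −1.64, so ΔY = k × (−c·ΔT) = (−$97.58 billion) / 0.5 ≈ −$195 billion.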